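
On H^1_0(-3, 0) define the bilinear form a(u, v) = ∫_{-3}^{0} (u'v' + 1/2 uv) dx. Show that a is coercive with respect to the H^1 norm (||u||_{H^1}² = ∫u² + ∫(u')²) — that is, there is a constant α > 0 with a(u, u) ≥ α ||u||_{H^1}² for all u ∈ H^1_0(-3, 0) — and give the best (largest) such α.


α = (9/2 + π^2)/(9 + π^2)

Coercivity of a(·,·) on H^1_0(-3, 0) means a(u, u) ≥ α ||u||_{H^1}² for every u ∈ H^1_0.
The interval has length L = 3, and Poincaré/coercivity depend only on L. Here a(u, u) = ∫(u')² + (1/2)·∫u².
Here 0 < c = 1/2 < 1. The condition a(u,u) ≥ α||u||_{H^1}² reads (1−α)∫(u')² ≥ (α−c)∫u². Any admissible α is ≤ 1 (rapidly oscillating u have ∫u²/∫(u')² → 0), and α = 1 would force 0 ≥ (1−c)∫u², impossible since c < 1; so 1−α > 0. By the sharp Poincaré inequality on H^1_0 of an interval of length L, ∫(u')² ≥ (π/L)²∫u² with equality for the first sine mode sin(π(x−x₀)/L) (x₀ the left endpoint), so the inequality holds for all u iff (1−α)(π/L)² ≥ α − c, i.e. α ≤ ((π/L)² + c)/((π/L)² + 1) = (1 + c(L/π)²)/(1 + (L/π)²). With (π/L)² = π^2/9 and c = 1/2, the largest admissible constant is α = ((π/L)² + c)/((π/L)² + 1).
Simplifying, α = (9/2 + π^2)/(9 + π^2).


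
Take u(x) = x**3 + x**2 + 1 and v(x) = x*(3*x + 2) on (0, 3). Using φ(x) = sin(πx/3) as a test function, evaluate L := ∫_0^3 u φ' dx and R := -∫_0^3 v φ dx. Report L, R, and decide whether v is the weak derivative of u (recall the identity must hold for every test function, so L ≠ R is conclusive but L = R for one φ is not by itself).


LHS = -99/π + 324/π^3, RHS = -99/π + 324/π^3. Yes, v = u' weakly.

u(x) = x**3 + x**2 + 1, classical derivative u'(x) = 3*x**2 + 2*x.
φ(x) = sin(πx/3), so φ'(x) = π*cos(π*x/3)/3.
Note φ(0) = φ(3) = 0, so the boundary term u·φ vanishes.
LHS = ∫_0^3 u(x) φ'(x) dx = ∫_0^3 (π*x^3*cos(π*x/3)/3 + π*x^2*cos(π*x/3)/3 + π*cos(π*x/3)/3) dx. Term by term:
  ∫_0^3 π*cos(π*x/3)/3 dx = 0;  ∫_0^3 π*x^2*cos(π*x/3)/3 dx = -18/π;  ∫_0^3 π*x^3*cos(π*x/3)/3 dx = -81/π + 324/π^3.
Sum: 0 − 18/π + -81/π + 324/π^3 = -99/π + 324/π^3.
So LHS = -99/π + 324/π^3.
∫_0^3 v(x) φ(x) dx = ∫_0^3 (3*x^2*sin(π*x/3) + 2*x*sin(π*x/3)) dx. Term by term:
  ∫_0^3 2*x*sin(π*x/3) dx = 18/π;  ∫_0^3 3*x^2*sin(π*x/3) dx = -324/π^3 + 81/π.
Sum: 18/π + -324/π^3 + 81/π = -324/π^3 + 99/π.
So RHS = -∫_0^3 v(x) φ(x) dx = -99/π + 324/π^3.
LHS = RHS, so the identity holds for this test φ.
Moreover u is smooth here and v(x) = u'(x) = 3*x**2 + 2*x pointwise, so the identity holds for every test function. Hence v is the weak derivative of u.


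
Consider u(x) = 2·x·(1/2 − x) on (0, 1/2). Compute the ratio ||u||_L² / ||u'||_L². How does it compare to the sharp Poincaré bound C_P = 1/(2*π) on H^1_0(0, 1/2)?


||u||_L² / ||u'||_L² = sqrt(10)/20 < C_P = 1/(2*π).

u(x) = 2·x·(1/2 − x), so u'(x) = 1 - 4*x.
u(x) = 2·x·(1/2 − x) vanishes at x = 0 and x = 1/2, so u ∈ H^1_0(0, 1/2). Differentiate via the product rule and integrate the resulting polynomials term by term.
  ∫_0^1/2 u² dx = ∫_0^1/2 (4*x^4 - 4*x^3 + x^2) dx. Term by term:
    ∫_0^1/2 4*x^4 dx = 1/40;  ∫_0^1/2 -4*x^3 dx = -1/16;  ∫_0^1/2 x^2 dx = 1/24.
  Sum: 1/40 − 1/16 + 1/24 = 1/240.
  ∫_0^1/2 (u')² dx = ∫_0^1/2 (16*x^2 - 8*x + 1) dx. Term by term:
    ∫_0^1/2 16*x^2 dx = 2/3;  ∫_0^1/2 -8*x dx = -1;  ∫_0^1/2 1 dx = 1/2.
  Sum: 2/3 − 1 + 1/2 = 1/6.
∫_0^1/2 u² dx = 1/240, so ||u||_L² = sqrt(15)/60.
∫_0^1/2 (u')² dx = 1/6, so ||u'||_L² = sqrt(6)/6.
Ratio ||u||_L² / ||u'||_L² = sqrt(10)/20.
Sharp Poincaré constant on H^1_0(0, 1/2) is C_P = L/π = 1/(2*π), achieved by sin(2*π·x).
A polynomial bump cannot attain the sharp Poincaré constant (only the first sine eigenfunction does), so the ratio is strictly less than C_P, consistent with ||u||_L² ≤ C_P ||u'||_L².


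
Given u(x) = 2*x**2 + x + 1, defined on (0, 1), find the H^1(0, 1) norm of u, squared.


||u||_{H^1}^2 = 79/5

The H^1 norm (squared) on an interval (0, L) is
  ||u||_{H^1}^2 = ∫_0^L u(x)^2 dx + ∫_0^L u'(x)^2 dx.
Compute u'(x) = 4*x + 1.
Then u(x)^2 = 4*x**4 + 4*x**3 + 5*x**2 + 2*x + 1 and u'(x)^2 = 16*x**2 + 8*x + 1.
Integrate each monomial from 0 to 1 using ∫_0^1 c·x^n dx = c·1^(n+1)/(n+1):
  ∫_0^1 u(x)^2 dx = ∫_0^1 (4*x^4 + 4*x^3 + 5*x^2 + 2*x + 1) dx. Term by term:
    ∫_0^1 4*x^4 dx = 4/5;  ∫_0^1 4*x^3 dx = 1;  ∫_0^1 5*x^2 dx = 5/3;
    ∫_0^1 2*x dx = 1;  ∫_0^1 1 dx = 1.
  Sum: 4/5 + 1 + 5/3 + 1 + 1 = 82/15.
  ∫_0^1 u'(x)^2 dx = ∫_0^1 (16*x^2 + 8*x + 1) dx. Term by term:
    ∫_0^1 16*x^2 dx = 16/3;  ∫_0^1 8*x dx = 4;  ∫_0^1 1 dx = 1.
  Sum: 16/3 + 4 + 1 = 31/3.
Adding: ||u||_{H^1}^2 = 82/15 + 31/3 = 79/5.


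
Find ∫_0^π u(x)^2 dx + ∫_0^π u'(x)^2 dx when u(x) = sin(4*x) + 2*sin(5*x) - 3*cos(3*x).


||u||_{H^1(0,π)}^2 = -480/7 + 211*π/2

u'(x) = 9*sin(3*x) + 4*cos(4*x) + 10*cos(5*x).
Expand u² and (u')² and integrate term by term on (0, π), using: for integers n ≥ 1, ∫_0^π sin²(nx) dx = ∫_0^π cos²(nx) dx = π/2; for n ≠ n', ∫_0^π sin(nx)sin(n'x) dx = ∫_0^π cos(nx)cos(n'x) dx = 0; and by product-to-sum, ∫_0^π sin(nx)cos(n'x) dx = ½∫_0^π [sin((n+n')x) + sin((n−n')x)] dx, which is 0 when n+n' is even and 2n/(n²−n'²) when n+n' is odd (it need not vanish on (0, π)).
  u² squared terms: (-3)²·∫cos(3x)² dx = 9·π/2 = 9*π/2;  (2)²·∫sin(5x)² dx = 4·π/2 = 2*π;  (1)²·∫sin(4x)² dx = 1·π/2 = π/2.
  u² cross terms: 2·(-3)·(2)·∫cos(3x)·sin(5x) dx = -12·(0) = 0;  2·(-3)·(1)·∫cos(3x)·sin(4x) dx = -6·(8/7) = -48/7;  2·(2)·(1)·∫sin(5x)·sin(4x) dx = 4·(0) = 0.
  So ∫_0^π u² dx = 9*π/2 + 2*π + π/2 + 0 − 48/7 + 0 = -48/7 + 7*π.
  (u')² squared terms: (4)²·∫cos(4x)² dx = 16·π/2 = 8*π;  (9)²·∫sin(3x)² dx = 81·π/2 = 81*π/2;  (10)²·∫cos(5x)² dx = 100·π/2 = 50*π.
  (u')² cross terms: 2·(4)·(9)·∫cos(4x)·sin(3x) dx = 72·(-6/7) = -432/7;  2·(4)·(10)·∫cos(4x)·cos(5x) dx = 80·(0) = 0;  2·(9)·(10)·∫sin(3x)·cos(5x) dx = 180·(0) = 0.
  So ∫_0^π (u')² dx = 8*π + 81*π/2 + 50*π − 432/7 + 0 + 0 = -432/7 + 197*π/2.
||u||_{H^1}^2 = (-48/7 + 7*π) + (-432/7 + 197*π/2) = -480/7 + 211*π/2.


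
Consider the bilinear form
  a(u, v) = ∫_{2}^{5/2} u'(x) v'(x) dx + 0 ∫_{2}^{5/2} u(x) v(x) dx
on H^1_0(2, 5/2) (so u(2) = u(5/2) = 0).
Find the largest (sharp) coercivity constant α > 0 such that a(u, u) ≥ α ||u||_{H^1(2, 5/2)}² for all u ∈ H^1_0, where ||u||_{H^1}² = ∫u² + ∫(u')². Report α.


α = 4*π^2/(1 + 4*π^2)

Coercivity of a(·,·) on H^1_0(2, 5/2) means a(u, u) ≥ α ||u||_{H^1}² for every u ∈ H^1_0.
The interval has length L = 1/2, and Poincaré/coercivity depend only on L. Here a(u, u) = ∫(u')² + (0)·∫u².
Here c = 0, so a(u,u) = ∫(u')² alone. The condition a(u,u) ≥ α||u||_{H^1}² reads (1−α)∫(u')² ≥ (α−c)∫u². Any admissible α is ≤ 1 (rapidly oscillating u have ∫u²/∫(u')² → 0), and α = 1 would force 0 ≥ (1−c)∫u², impossible since c < 1; so 1−α > 0. By the sharp Poincaré inequality on H^1_0 of an interval of length L, ∫(u')² ≥ (π/L)²∫u² with equality for the first sine mode sin(π(x−x₀)/L) (x₀ the left endpoint), so the inequality holds for all u iff (1−α)(π/L)² ≥ α − c, i.e. α ≤ ((π/L)² + c)/((π/L)² + 1) = (1 + c(L/π)²)/(1 + (L/π)²). (Direct route, valid since c ≤ 0: Poincaré gives c∫u² ≥ c(L/π)²∫(u')², so a(u,u) ≥ (1 + c(L/π)²)∫(u')², while ||u||_{H^1}² ≤ (1 + (L/π)²)∫(u')²; dividing yields the same α.) With (π/L)² = 4*π^2 and c = 0, the largest admissible constant is α = ((π/L)² + c)/((π/L)² + 1).
Simplifying, α = 4*π^2/(1 + 4*π^2).


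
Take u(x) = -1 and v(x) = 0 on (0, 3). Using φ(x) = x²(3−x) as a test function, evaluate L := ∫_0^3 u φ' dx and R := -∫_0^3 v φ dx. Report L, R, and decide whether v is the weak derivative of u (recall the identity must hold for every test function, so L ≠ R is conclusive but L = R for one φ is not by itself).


LHS = 0, RHS = 0. Yes, v = u' weakly.

u(x) = -1, classical derivative u'(x) = 0.
φ(x) = x²(3−x), so φ'(x) = 3*x*(2 - x).
Note φ(0) = φ(3) = 0, so the boundary term u·φ vanishes.
LHS = ∫_0^3 u(x) φ'(x) dx = ∫_0^3 (3*x^2 - 6*x) dx. Term by term:
  ∫_0^3 3*x^2 dx = 27;  ∫_0^3 -6*x dx = -27.
Sum: 27 − 27 = 0.
So LHS = 0.
∫_0^3 v(x) φ(x) dx = ∫_0^3 (0) dx. Term by term:
  ∫_0^3 0 dx = 0.
So RHS = -∫_0^3 v(x) φ(x) dx = 0.
LHS = RHS, so the identity holds for this test φ.
Moreover u is smooth here and v(x) = u'(x) = 0 pointwise, so the identity holds for every test function. Hence v is the weak derivative of u.


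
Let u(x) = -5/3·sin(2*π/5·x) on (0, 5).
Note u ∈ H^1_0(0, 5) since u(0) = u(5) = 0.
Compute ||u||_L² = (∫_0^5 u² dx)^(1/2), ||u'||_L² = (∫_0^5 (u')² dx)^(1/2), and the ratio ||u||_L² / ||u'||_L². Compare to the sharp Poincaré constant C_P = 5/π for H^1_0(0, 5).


||u||_L² / ||u'||_L² = 5/(2*π) < C_P = 5/π.

u(x) = -5/3·sin(2*π/5·x), so u'(x) = -2*π*cos(2*π*x/5)/3.
Writing u(x) = A·sin(kπx/L) with A = -5/3 and k = 2, use ∫_0^L sin²(kπx/L) dx = L/2 and ∫_0^L cos²(kπx/L) dx = L/2.
u² = 25/9·sin²(2*π/5·x) and (u')² = 4*π^2/9·cos²(2*π/5·x), and each of sin², cos² integrates to L/2 = 5/2 over (0, 5).
∫_0^5 u² dx = 125/18, so ||u||_L² = 5*sqrt(10)/6.
∫_0^5 (u')² dx = 10*π^2/9, so ||u'||_L² = sqrt(10)*π/3.
Ratio ||u||_L² / ||u'||_L² = 5/(2*π).
Sharp Poincaré constant on H^1_0(0, 5) is C_P = L/π = 5/π, achieved by sin(π/5·x).
This is the k = 2 harmonic; the ratio L/(kπ) is strictly less than C_P = L/π, consistent with the sharp inequality ||u||_L² ≤ C_P ||u'||_L².


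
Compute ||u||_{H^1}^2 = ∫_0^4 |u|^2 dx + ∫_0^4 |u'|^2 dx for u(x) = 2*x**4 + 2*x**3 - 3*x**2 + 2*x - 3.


||u||_{H^1}^2 = 3258676/9

The H^1 norm (squared) on an interval (0, L) is
  ||u||_{H^1}^2 = ∫_0^L u(x)^2 dx + ∫_0^L u'(x)^2 dx.
Compute u'(x) = 8*x**3 + 6*x**2 - 6*x + 2.
Then u(x)^2 = 4*x**8 + 8*x**7 - 8*x**6 - 4*x**5 + 5*x**4 - 24*x**3 + 22*x**2 - 12*x + 9 and u'(x)^2 = 64*x**6 + 96*x**5 - 60*x**4 - 40*x**3 + 60*x**2 - 24*x + 4.
Integrate each monomial from 0 to 4 using ∫_0^4 c·x^n dx = c·4^(n+1)/(n+1):
  ∫_0^4 u(x)^2 dx = ∫_0^4 (4*x^8 + 8*x^7 - 8*x^6 - 4*x^5 + 5*x^4 - 24*x^3 + 22*x^2 - 12*x + 9) dx. Term by term:
    ∫_0^4 4*x^8 dx = 1048576/9;  ∫_0^4 8*x^7 dx = 65536;  ∫_0^4 -8*x^6 dx = -131072/7;
    ∫_0^4 -4*x^5 dx = -8192/3;  ∫_0^4 5*x^4 dx = 1024;  ∫_0^4 -24*x^3 dx = -1536;
    ∫_0^4 22*x^2 dx = 1408/3;  ∫_0^4 -12*x dx = -96;  ∫_0^4 9 dx = 36.
  Sum: 1048576/9 + 65536 − 131072/7 − 8192/3 + 1024 − 1536 + 1408/3 − 96 + 36 = 10110652/63.
  ∫_0^4 u'(x)^2 dx = ∫_0^4 (64*x^6 + 96*x^5 - 60*x^4 - 40*x^3 + 60*x^2 - 24*x + 4) dx. Term by term:
    ∫_0^4 64*x^6 dx = 1048576/7;  ∫_0^4 96*x^5 dx = 65536;  ∫_0^4 -60*x^4 dx = -12288;
    ∫_0^4 -40*x^3 dx = -2560;  ∫_0^4 60*x^2 dx = 1280;  ∫_0^4 -24*x dx = -192;
    ∫_0^4 4 dx = 16.
  Sum: 1048576/7 + 65536 − 12288 − 2560 + 1280 − 192 + 16 = 1411120/7.
Adding: ||u||_{H^1}^2 = 10110652/63 + 1411120/7 = 3258676/9.


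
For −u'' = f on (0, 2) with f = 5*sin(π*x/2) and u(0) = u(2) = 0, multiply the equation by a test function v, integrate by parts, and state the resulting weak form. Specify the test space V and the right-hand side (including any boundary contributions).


V = H^1_0(0, 2) (so v(0) = v(2) = 0); weak form: ∫_0^2 u'v' dx = ∫_0^2 (5*sin(π*x/2)) v dx for all v ∈ V.

Multiply both sides by a test function v and integrate from 0 to 2:
  ∫_0^2 −u''(x) v(x) dx = ∫_0^2 f(x) v(x) dx.
Integrate the LHS by parts once:
  ∫_0^2 −u'' v dx = −[u'(x) v(x)]_0^2 + ∫_0^2 u'(x) v'(x) dx.
Thus ∫_0^2 u'(x) v'(x) dx = ∫_0^2 f(x) v(x) dx + [u'(x) v(x)]_0^2.
Choose V so that boundary terms are either known or forced to vanish.
u is Dirichlet: u(0) = u(2) = 0. Let V = H^1_0(0, 2); then v(0) = v(2) = 0, and [u' v]_0^2 = 0.
Weak formulation: find u (satisfying any essential BC) such that ∫_0^2 u'(x) v'(x) dx = ∫_0^2 f v dx for all v ∈ V.
Substituting f(x) = 5*sin(π*x/2), the right-hand side is ∫_0^2 (5*sin(π*x/2)) v dx.


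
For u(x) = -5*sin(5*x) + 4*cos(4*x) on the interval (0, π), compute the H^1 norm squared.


||u||_{H^1(0,π)}^2 = -6800/9 + 461*π

u'(x) = -16*sin(4*x) - 25*cos(5*x).
Expand u² and (u')² and integrate term by term on (0, π), using: for integers n ≥ 1, ∫_0^π sin²(nx) dx = ∫_0^π cos²(nx) dx = π/2; for n ≠ n', ∫_0^π sin(nx)sin(n'x) dx = ∫_0^π cos(nx)cos(n'x) dx = 0; and by product-to-sum, ∫_0^π sin(nx)cos(n'x) dx = ½∫_0^π [sin((n+n')x) + sin((n−n')x)] dx, which is 0 when n+n' is even and 2n/(n²−n'²) when n+n' is odd (it need not vanish on (0, π)).
  u² squared terms: (-5)²·∫sin(5x)² dx = 25·π/2 = 25*π/2;  (4)²·∫cos(4x)² dx = 16·π/2 = 8*π.
  u² cross terms: 2·(-5)·(4)·∫sin(5x)·cos(4x) dx = -40·(10/9) = -400/9.
  So ∫_0^π u² dx = 25*π/2 + 8*π − 400/9 = -400/9 + 41*π/2.
  (u')² squared terms: (-25)²·∫cos(5x)² dx = 625·π/2 = 625*π/2;  (-16)²·∫sin(4x)² dx = 256·π/2 = 128*π.
  (u')² cross terms: 2·(-25)·(-16)·∫cos(5x)·sin(4x) dx = 800·(-8/9) = -6400/9.
  So ∫_0^π (u')² dx = 625*π/2 + 128*π − 6400/9 = -6400/9 + 881*π/2.
||u||_{H^1}^2 = (-400/9 + 41*π/2) + (-6400/9 + 881*π/2) = -6800/9 + 461*π.


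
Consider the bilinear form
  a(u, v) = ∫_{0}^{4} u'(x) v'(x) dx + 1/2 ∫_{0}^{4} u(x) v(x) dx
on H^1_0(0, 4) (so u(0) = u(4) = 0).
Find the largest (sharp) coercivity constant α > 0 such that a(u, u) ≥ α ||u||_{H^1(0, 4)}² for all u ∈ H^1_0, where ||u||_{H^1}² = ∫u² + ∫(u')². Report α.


α = (8 + π^2)/(π^2 + 16)

Coercivity of a(·,·) on H^1_0(0, 4) means a(u, u) ≥ α ||u||_{H^1}² for every u ∈ H^1_0.
The interval has length L = 4, and Poincaré/coercivity depend only on L. Here a(u, u) = ∫(u')² + (1/2)·∫u².
Here 0 < c = 1/2 < 1. The condition a(u,u) ≥ α||u||_{H^1}² reads (1−α)∫(u')² ≥ (α−c)∫u². Any admissible α is ≤ 1 (rapidly oscillating u have ∫u²/∫(u')² → 0), and α = 1 would force 0 ≥ (1−c)∫u², impossible since c < 1; so 1−α > 0. By the sharp Poincaré inequality on H^1_0 of an interval of length L, ∫(u')² ≥ (π/L)²∫u² with equality for the first sine mode sin(π(x−x₀)/L) (x₀ the left endpoint), so the inequality holds for all u iff (1−α)(π/L)² ≥ α − c, i.e. α ≤ ((π/L)² + c)/((π/L)² + 1) = (1 + c(L/π)²)/(1 + (L/π)²). With (π/L)² = π^2/16 and c = 1/2, the largest admissible constant is α = ((π/L)² + c)/((π/L)² + 1).
Simplifying, α = (8 + π^2)/(π^2 + 16).


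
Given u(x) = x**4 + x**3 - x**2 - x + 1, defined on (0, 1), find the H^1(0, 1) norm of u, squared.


||u||_{H^1}^2 = 3323/1260

The H^1 norm (squared) on an interval (0, L) is
  ||u||_{H^1}^2 = ∫_0^L u(x)^2 dx + ∫_0^L u'(x)^2 dx.
Compute u'(x) = 4*x**3 + 3*x**2 - 2*x - 1.
Then u(x)^2 = x**8 + 2*x**7 - x**6 - 4*x**5 + x**4 + 4*x**3 - x**2 - 2*x + 1 and u'(x)^2 = 16*x**6 + 24*x**5 - 7*x**4 - 20*x**3 - 2*x**2 + 4*x + 1.
Integrate each monomial from 0 to 1 using ∫_0^1 c·x^n dx = c·1^(n+1)/(n+1):
  ∫_0^1 u(x)^2 dx = ∫_0^1 (x^8 + 2*x^7 - x^6 - 4*x^5 + x^4 + 4*x^3 - x^2 - 2*x + 1) dx. Term by term:
    ∫_0^1 x^8 dx = 1/9;  ∫_0^1 2*x^7 dx = 1/4;  ∫_0^1 -x^6 dx = -1/7;
    ∫_0^1 -4*x^5 dx = -2/3;  ∫_0^1 x^4 dx = 1/5;  ∫_0^1 4*x^3 dx = 1;
    ∫_0^1 -x^2 dx = -1/3;  ∫_0^1 -2*x dx = -1;  ∫_0^1 1 dx = 1.
  Sum: 1/9 + 1/4 − 1/7 − 2/3 + 1/5 + 1 − 1/3 − 1 + 1 = 527/1260.
  ∫_0^1 u'(x)^2 dx = ∫_0^1 (16*x^6 + 24*x^5 - 7*x^4 - 20*x^3 - 2*x^2 + 4*x + 1) dx. Term by term:
    ∫_0^1 16*x^6 dx = 16/7;  ∫_0^1 24*x^5 dx = 4;  ∫_0^1 -7*x^4 dx = -7/5;
    ∫_0^1 -20*x^3 dx = -5;  ∫_0^1 -2*x^2 dx = -2/3;  ∫_0^1 4*x dx = 2;
    ∫_0^1 1 dx = 1.
  Sum: 16/7 + 4 − 7/5 − 5 − 2/3 + 2 + 1 = 233/105.
Adding: ||u||_{H^1}^2 = 527/1260 + 233/105 = 3323/1260.


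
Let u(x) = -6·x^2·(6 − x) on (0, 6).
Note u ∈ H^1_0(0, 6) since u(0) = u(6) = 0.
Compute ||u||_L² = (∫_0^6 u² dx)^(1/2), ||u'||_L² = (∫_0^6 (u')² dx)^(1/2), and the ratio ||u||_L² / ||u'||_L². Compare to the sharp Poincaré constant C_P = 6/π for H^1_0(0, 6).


||u||_L² / ||u'||_L² = 3*sqrt(14)/7 < C_P = 6/π.

u(x) = -6·x^2·(6 − x), so u'(x) = 18*x*(x - 4).
u(x) = -6·x^2·(6 − x) vanishes at x = 0 and x = 6, so u ∈ H^1_0(0, 6). Differentiate via the product rule and integrate the resulting polynomials term by term.
  ∫_0^6 u² dx = ∫_0^6 (36*x^6 - 432*x^5 + 1296*x^4) dx. Term by term:
    ∫_0^6 36*x^6 dx = 10077696/7;  ∫_0^6 -432*x^5 dx = -3359232;  ∫_0^6 1296*x^4 dx = 10077696/5.
  Sum: 10077696/7 − 3359232 + 10077696/5 = 3359232/35.
  ∫_0^6 (u')² dx = ∫_0^6 (324*x^4 - 2592*x^3 + 5184*x^2) dx. Term by term:
    ∫_0^6 324*x^4 dx = 2519424/5;  ∫_0^6 -2592*x^3 dx = -839808;  ∫_0^6 5184*x^2 dx = 373248.
  Sum: 2519424/5 − 839808 + 373248 = 186624/5.
∫_0^6 u² dx = 3359232/35, so ||u||_L² = 1296*sqrt(70)/35.
∫_0^6 (u')² dx = 186624/5, so ||u'||_L² = 432*sqrt(5)/5.
Ratio ||u||_L² / ||u'||_L² = 3*sqrt(14)/7.
Sharp Poincaré constant on H^1_0(0, 6) is C_P = L/π = 6/π, achieved by sin(π/6·x).
A polynomial bump cannot attain the sharp Poincaré constant (only the first sine eigenfunction does), so the ratio is strictly less than C_P, consistent with ||u||_L² ≤ C_P ||u'||_L².


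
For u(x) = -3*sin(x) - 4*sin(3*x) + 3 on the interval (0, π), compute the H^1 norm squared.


||u||_{H^1(0,π)}^2 = -52 + 98*π

u'(x) = -3*cos(x) - 12*cos(3*x).
Expand u² and (u')² and integrate term by term on (0, π), using: for integers n ≥ 1, ∫_0^π sin²(nx) dx = ∫_0^π cos²(nx) dx = π/2; for n ≠ n', ∫_0^π sin(nx)sin(n'x) dx = ∫_0^π cos(nx)cos(n'x) dx = 0; and by product-to-sum, ∫_0^π sin(nx)cos(n'x) dx = ½∫_0^π [sin((n+n')x) + sin((n−n')x)] dx, which is 0 when n+n' is even and 2n/(n²−n'²) when n+n' is odd (it need not vanish on (0, π)). For the constant mode: ∫_0^π 1 dx = π, ∫_0^π cos(nx) dx = 0, ∫_0^π sin(nx) dx = (1−(−1)^n)/n.
  u² squared terms: (3)²·∫1 dx = 9·π = 9*π;  (-4)²·∫sin(3x)² dx = 16·π/2 = 8*π;  (-3)²·∫sin(x)² dx = 9·π/2 = 9*π/2.
  u² cross terms: 2·(3)·(-4)·∫1·sin(3x) dx = -24·(2/3) = -16;  2·(3)·(-3)·∫1·sin(x) dx = -18·(2) = -36;  2·(-4)·(-3)·∫sin(3x)·sin(x) dx = 24·(0) = 0.
  So ∫_0^π u² dx = 9*π + 8*π + 9*π/2 − 16 − 36 + 0 = -52 + 43*π/2.
  (u')² squared terms: (-12)²·∫cos(3x)² dx = 144·π/2 = 72*π;  (-3)²·∫cos(x)² dx = 9·π/2 = 9*π/2.
  (u')² cross terms: 2·(-12)·(-3)·∫cos(3x)·cos(x) dx = 72·(0) = 0.
  So ∫_0^π (u')² dx = 72*π + 9*π/2 + 0 = 153*π/2.
||u||_{H^1}^2 = (-52 + 43*π/2) + (153*π/2) = -52 + 98*π.


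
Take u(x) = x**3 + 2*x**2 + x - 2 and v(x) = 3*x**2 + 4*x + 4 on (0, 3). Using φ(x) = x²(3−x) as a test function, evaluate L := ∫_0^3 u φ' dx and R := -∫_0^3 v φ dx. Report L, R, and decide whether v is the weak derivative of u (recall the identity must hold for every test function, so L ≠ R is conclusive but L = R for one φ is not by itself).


LHS = -513/4, RHS = -297/2. No, v is not the weak derivative of u.

u(x) = x**3 + 2*x**2 + x - 2, classical derivative u'(x) = 3*x**2 + 4*x + 1.
φ(x) = x²(3−x), so φ'(x) = 3*x*(2 - x).
Note φ(0) = φ(3) = 0, so the boundary term u·φ vanishes.
LHS = ∫_0^3 u(x) φ'(x) dx = ∫_0^3 (-3*x^5 + 9*x^3 + 12*x^2 - 12*x) dx. Term by term:
  ∫_0^3 -3*x^5 dx = -729/2;  ∫_0^3 9*x^3 dx = 729/4;  ∫_0^3 12*x^2 dx = 108;
  ∫_0^3 -12*x dx = -54.
Sum: -729/2 + 729/4 + 108 − 54 = -513/4.
So LHS = -513/4.
∫_0^3 v(x) φ(x) dx = ∫_0^3 (-3*x^5 + 5*x^4 + 8*x^3 + 12*x^2) dx. Term by term:
  ∫_0^3 -3*x^5 dx = -729/2;  ∫_0^3 5*x^4 dx = 243;  ∫_0^3 8*x^3 dx = 162;
  ∫_0^3 12*x^2 dx = 108.
Sum: -729/2 + 243 + 162 + 108 = 297/2.
So RHS = -∫_0^3 v(x) φ(x) dx = -297/2.
LHS − RHS = 81/4 ≠ 0, so the identity fails.
(For a valid weak derivative the identity must hold for EVERY test function, in particular this one. The failure shows v is NOT the weak derivative of u.)
Correct weak derivative would be u'(x) = 3*x**2 + 4*x + 1.


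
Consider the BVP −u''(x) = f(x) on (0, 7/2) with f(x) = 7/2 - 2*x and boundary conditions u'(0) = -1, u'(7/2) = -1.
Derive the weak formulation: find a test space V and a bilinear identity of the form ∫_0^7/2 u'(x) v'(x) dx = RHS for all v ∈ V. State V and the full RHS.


V = H^1(0, 7/2) (v unrestricted at boundary; u is determined up to an additive constant); weak form: ∫_0^7/2 u'v' dx = ∫_0^7/2 (7/2 - 2*x) v dx − v(7/2) + v(0) for all v ∈ V.

Multiply both sides by a test function v and integrate from 0 to 7/2:
  ∫_0^7/2 −u''(x) v(x) dx = ∫_0^7/2 f(x) v(x) dx.
Integrate the LHS by parts once:
  ∫_0^7/2 −u'' v dx = −[u'(x) v(x)]_0^7/2 + ∫_0^7/2 u'(x) v'(x) dx.
Thus ∫_0^7/2 u'(x) v'(x) dx = ∫_0^7/2 f(x) v(x) dx + [u'(x) v(x)]_0^7/2.
Choose V so that boundary terms are either known or forced to vanish.
u has inhomogeneous Neumann u'(0) = -1, u'(7/2) = -1. [u' v]_0^7/2 = (-1)·v(7/2) − (-1)·v(0) = − v(7/2) + v(0). Take V = H^1(0, 7/2); boundary term becomes part of RHS.
Weak formulation: find u (satisfying any essential BC) such that ∫_0^7/2 u'(x) v'(x) dx = ∫_0^7/2 f v dx − v(7/2) + v(0) for all v ∈ V (Neumann data are natural BCs: they enter the RHS as boundary terms).
Substituting f(x) = 7/2 - 2*x, the right-hand side is ∫_0^7/2 (7/2 - 2*x) v dx − v(7/2) + v(0).
Compatibility check (pure Neumann): taking v ≡ 1 ∈ V gives 0 = ∫_0^7/2 f dx + (-1) − (-1), i.e. ∫_0^7/2 f dx must equal u'(0) − u'(7/2) = 0. Indeed ∫_0^7/2 (7/2 - 2*x) dx = 0, so the data are compatible. The solution is then unique only up to an additive constant (fix it e.g. by requiring ∫_0^7/2 u dx = 0).


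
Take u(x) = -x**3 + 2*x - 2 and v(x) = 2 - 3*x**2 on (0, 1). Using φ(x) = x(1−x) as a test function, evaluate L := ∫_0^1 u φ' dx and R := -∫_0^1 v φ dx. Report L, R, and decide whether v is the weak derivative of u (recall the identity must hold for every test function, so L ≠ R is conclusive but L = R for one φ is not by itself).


LHS = -11/60, RHS = -11/60. Yes, v = u' weakly.

u(x) = -x**3 + 2*x - 2, classical derivative u'(x) = 2 - 3*x**2.
φ(x) = x(1−x), so φ'(x) = 1 - 2*x.
Note φ(0) = φ(1) = 0, so the boundary term u·φ vanishes.
LHS = ∫_0^1 u(x) φ'(x) dx = ∫_0^1 (2*x^4 - x^3 - 4*x^2 + 6*x - 2) dx. Term by term:
  ∫_0^1 2*x^4 dx = 2/5;  ∫_0^1 -x^3 dx = -1/4;  ∫_0^1 -4*x^2 dx = -4/3;
  ∫_0^1 6*x dx = 3;  ∫_0^1 -2 dx = -2.
Sum: 2/5 − 1/4 − 4/3 + 3 − 2 = -11/60.
So LHS = -11/60.
∫_0^1 v(x) φ(x) dx = ∫_0^1 (3*x^4 - 3*x^3 - 2*x^2 + 2*x) dx. Term by term:
  ∫_0^1 3*x^4 dx = 3/5;  ∫_0^1 -3*x^3 dx = -3/4;  ∫_0^1 -2*x^2 dx = -2/3;
  ∫_0^1 2*x dx = 1.
Sum: 3/5 − 3/4 − 2/3 + 1 = 11/60.
So RHS = -∫_0^1 v(x) φ(x) dx = -11/60.
LHS = RHS, so the identity holds for this test φ.
Moreover u is smooth here and v(x) = u'(x) = 2 - 3*x**2 pointwise, so the identity holds for every test function. Hence v is the weak derivative of u.


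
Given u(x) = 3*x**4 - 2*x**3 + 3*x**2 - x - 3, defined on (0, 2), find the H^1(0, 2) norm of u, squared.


||u||_{H^1}^2 = 48008/21

The H^1 norm (squared) on an interval (0, L) is
  ||u||_{H^1}^2 = ∫_0^L u(x)^2 dx + ∫_0^L u'(x)^2 dx.
Compute u'(x) = 12*x**3 - 6*x**2 + 6*x - 1.
Then u(x)^2 = 9*x**8 - 12*x**7 + 22*x**6 - 18*x**5 - 5*x**4 + 6*x**3 - 17*x**2 + 6*x + 9 and u'(x)^2 = 144*x**6 - 144*x**5 + 180*x**4 - 96*x**3 + 48*x**2 - 12*x + 1.
Integrate each monomial from 0 to 2 using ∫_0^2 c·x^n dx = c·2^(n+1)/(n+1):
  ∫_0^2 u(x)^2 dx = ∫_0^2 (9*x^8 - 12*x^7 + 22*x^6 - 18*x^5 - 5*x^4 + 6*x^3 - 17*x^2 + 6*x + 9) dx. Term by term:
    ∫_0^2 9*x^8 dx = 512;  ∫_0^2 -12*x^7 dx = -384;  ∫_0^2 22*x^6 dx = 2816/7;
    ∫_0^2 -18*x^5 dx = -192;  ∫_0^2 -5*x^4 dx = -32;  ∫_0^2 6*x^3 dx = 24;
    ∫_0^2 -17*x^2 dx = -136/3;  ∫_0^2 6*x dx = 12;  ∫_0^2 9 dx = 18.
  Sum: 512 − 384 + 2816/7 − 192 − 32 + 24 − 136/3 + 12 + 18 = 6614/21.
  ∫_0^2 u'(x)^2 dx = ∫_0^2 (144*x^6 - 144*x^5 + 180*x^4 - 96*x^3 + 48*x^2 - 12*x + 1) dx. Term by term:
    ∫_0^2 144*x^6 dx = 18432/7;  ∫_0^2 -144*x^5 dx = -1536;  ∫_0^2 180*x^4 dx = 1152;
    ∫_0^2 -96*x^3 dx = -384;  ∫_0^2 48*x^2 dx = 128;  ∫_0^2 -12*x dx = -24;
    ∫_0^2 1 dx = 2.
  Sum: 18432/7 − 1536 + 1152 − 384 + 128 − 24 + 2 = 13798/7.
Adding: ||u||_{H^1}^2 = 6614/21 + 13798/7 = 48008/21.


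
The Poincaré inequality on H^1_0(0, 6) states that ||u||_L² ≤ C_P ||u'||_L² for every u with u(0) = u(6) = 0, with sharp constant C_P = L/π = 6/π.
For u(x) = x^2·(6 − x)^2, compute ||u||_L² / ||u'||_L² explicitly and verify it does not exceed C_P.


||u||_L² / ||u'||_L² = sqrt(3) < C_P = 6/π.

u(x) = x^2·(6 − x)^2, so u'(x) = 4*x*(x - 6)*(x - 3).
u(x) = x^2·(6 − x)^2 vanishes at x = 0 and x = 6, so u ∈ H^1_0(0, 6). Differentiate via the product rule and integrate the resulting polynomials term by term.
  ∫_0^6 u² dx = ∫_0^6 (x^8 - 24*x^7 + 216*x^6 - 864*x^5 + 1296*x^4) dx. Term by term:
    ∫_0^6 x^8 dx = 1119744;  ∫_0^6 -24*x^7 dx = -5038848;  ∫_0^6 216*x^6 dx = 60466176/7;
    ∫_0^6 -864*x^5 dx = -6718464;  ∫_0^6 1296*x^4 dx = 10077696/5.
  Sum: 1119744 − 5038848 + 60466176/7 − 6718464 + 10077696/5 = 559872/35.
  ∫_0^6 (u')² dx = ∫_0^6 (16*x^6 - 288*x^5 + 1872*x^4 - 5184*x^3 + 5184*x^2) dx. Term by term:
    ∫_0^6 16*x^6 dx = 4478976/7;  ∫_0^6 -288*x^5 dx = -2239488;  ∫_0^6 1872*x^4 dx = 14556672/5;
    ∫_0^6 -5184*x^3 dx = -1679616;  ∫_0^6 5184*x^2 dx = 373248.
  Sum: 4478976/7 − 2239488 + 14556672/5 − 1679616 + 373248 = 186624/35.
∫_0^6 u² dx = 559872/35, so ||u||_L² = 432*sqrt(105)/35.
∫_0^6 (u')² dx = 186624/35, so ||u'||_L² = 432*sqrt(35)/35.
Ratio ||u||_L² / ||u'||_L² = sqrt(3).
Sharp Poincaré constant on H^1_0(0, 6) is C_P = L/π = 6/π, achieved by sin(π/6·x).
A polynomial bump cannot attain the sharp Poincaré constant (only the first sine eigenfunction does), so the ratio is strictly less than C_P, consistent with ||u||_L² ≤ C_P ||u'||_L².


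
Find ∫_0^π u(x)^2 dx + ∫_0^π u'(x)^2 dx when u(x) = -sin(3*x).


||u||_{H^1(0,π)}^2 = 5*π

u'(x) = -3*cos(3*x).
Expand u² and (u')² and integrate term by term on (0, π), using: for integers n ≥ 1, ∫_0^π sin²(nx) dx = ∫_0^π cos²(nx) dx = π/2; for n ≠ n', ∫_0^π sin(nx)sin(n'x) dx = ∫_0^π cos(nx)cos(n'x) dx = 0; and by product-to-sum, ∫_0^π sin(nx)cos(n'x) dx = ½∫_0^π [sin((n+n')x) + sin((n−n')x)] dx, which is 0 when n+n' is even and 2n/(n²−n'²) when n+n' is odd (it need not vanish on (0, π)).
  u² squared terms: (-1)²·∫sin(3x)² dx = 1·π/2 = π/2.
  So ∫_0^π u² dx = π/2.
  (u')² squared terms: (-3)²·∫cos(3x)² dx = 9·π/2 = 9*π/2.
  So ∫_0^π (u')² dx = 9*π/2.
||u||_{H^1}^2 = (π/2) + (9*π/2) = 5*π.


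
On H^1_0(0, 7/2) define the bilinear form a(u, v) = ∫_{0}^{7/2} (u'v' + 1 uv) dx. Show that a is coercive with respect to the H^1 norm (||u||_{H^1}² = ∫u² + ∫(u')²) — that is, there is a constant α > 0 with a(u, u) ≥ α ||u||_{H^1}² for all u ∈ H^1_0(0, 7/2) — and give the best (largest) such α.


α = 1

Coercivity of a(·,·) on H^1_0(0, 7/2) means a(u, u) ≥ α ||u||_{H^1}² for every u ∈ H^1_0.
The interval has length L = 7/2, and Poincaré/coercivity depend only on L. Here a(u, u) = ∫(u')² + (1)·∫u².
Here c = 1 ≥ 1, so a(u,u) = ∫(u')² + c∫u² ≥ ∫(u')² + ∫u² = ||u||_{H^1}², i.e. α = 1 works. No larger α is possible: a(u,u) ≥ α||u||_{H^1}² means (1−α)∫(u')² ≥ (α−c)∫u², and for the modes u_n = sin(nπ(x−x₀)/L) (x₀ the left endpoint) one has ∫u_n²/∫(u_n')² = (L/(nπ))² → 0, so a(u_n,u_n)/||u_n||_{H^1}² → 1. Hence the optimal constant is α = 1.
Therefore α = 1.


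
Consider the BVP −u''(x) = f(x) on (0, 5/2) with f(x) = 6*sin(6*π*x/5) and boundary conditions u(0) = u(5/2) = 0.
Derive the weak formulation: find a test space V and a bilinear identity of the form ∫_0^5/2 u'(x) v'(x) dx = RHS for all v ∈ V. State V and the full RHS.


V = H^1_0(0, 5/2) (so v(0) = v(5/2) = 0); weak form: ∫_0^5/2 u'v' dx = ∫_0^5/2 (6*sin(6*π*x/5)) v dx for all v ∈ V.

Multiply both sides by a test function v and integrate from 0 to 5/2:
  ∫_0^5/2 −u''(x) v(x) dx = ∫_0^5/2 f(x) v(x) dx.
Integrate the LHS by parts once:
  ∫_0^5/2 −u'' v dx = −[u'(x) v(x)]_0^5/2 + ∫_0^5/2 u'(x) v'(x) dx.
Thus ∫_0^5/2 u'(x) v'(x) dx = ∫_0^5/2 f(x) v(x) dx + [u'(x) v(x)]_0^5/2.
Choose V so that boundary terms are either known or forced to vanish.
u is Dirichlet: u(0) = u(5/2) = 0. Let V = H^1_0(0, 5/2); then v(0) = v(5/2) = 0, and [u' v]_0^5/2 = 0.
Weak formulation: find u (satisfying any essential BC) such that ∫_0^5/2 u'(x) v'(x) dx = ∫_0^5/2 f v dx for all v ∈ V.
Substituting f(x) = 6*sin(6*π*x/5), the right-hand side is ∫_0^5/2 (6*sin(6*π*x/5)) v dx.


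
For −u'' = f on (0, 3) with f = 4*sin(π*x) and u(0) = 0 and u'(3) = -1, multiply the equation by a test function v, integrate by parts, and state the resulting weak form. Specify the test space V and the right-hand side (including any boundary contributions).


V = {v ∈ H^1(0, 3) : v(0) = 0} (test functions vanish at x = 0 where u is specified); weak form: ∫_0^3 u'v' dx = ∫_0^3 (4*sin(π*x)) v dx − v(3) for all v ∈ V.

Multiply both sides by a test function v and integrate from 0 to 3:
  ∫_0^3 −u''(x) v(x) dx = ∫_0^3 f(x) v(x) dx.
Integrate the LHS by parts once:
  ∫_0^3 −u'' v dx = −[u'(x) v(x)]_0^3 + ∫_0^3 u'(x) v'(x) dx.
Thus ∫_0^3 u'(x) v'(x) dx = ∫_0^3 f(x) v(x) dx + [u'(x) v(x)]_0^3.
Choose V so that boundary terms are either known or forced to vanish.
Mixed BC: u(0) = 0 (Dirichlet) and u'(3) = -1 (Neumann). Define V = {v ∈ H^1(0, 3) : v(0) = 0}. Then [u' v]_0^3 = u'(3)·v(3) − u'(0)·0 = − v(3).
Weak formulation: find u (satisfying any essential BC) such that ∫_0^3 u'(x) v'(x) dx = ∫_0^3 f v dx − v(3) for all v ∈ V (Dirichlet at 0 absorbed into V; Neumann datum at x = 3 contributes the boundary term).
Substituting f(x) = 4*sin(π*x), the right-hand side is ∫_0^3 (4*sin(π*x)) v dx − v(3).


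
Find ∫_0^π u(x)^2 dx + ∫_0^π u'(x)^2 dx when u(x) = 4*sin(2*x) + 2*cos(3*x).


||u||_{H^1(0,π)}^2 = -128 + 60*π

u'(x) = -6*sin(3*x) + 8*cos(2*x).
Expand u² and (u')² and integrate term by term on (0, π), using: for integers n ≥ 1, ∫_0^π sin²(nx) dx = ∫_0^π cos²(nx) dx = π/2; for n ≠ n', ∫_0^π sin(nx)sin(n'x) dx = ∫_0^π cos(nx)cos(n'x) dx = 0; and by product-to-sum, ∫_0^π sin(nx)cos(n'x) dx = ½∫_0^π [sin((n+n')x) + sin((n−n')x)] dx, which is 0 when n+n' is even and 2n/(n²−n'²) when n+n' is odd (it need not vanish on (0, π)).
  u² squared terms: (2)²·∫cos(3x)² dx = 4·π/2 = 2*π;  (4)²·∫sin(2x)² dx = 16·π/2 = 8*π.
  u² cross terms: 2·(2)·(4)·∫cos(3x)·sin(2x) dx = 16·(-4/5) = -64/5.
  So ∫_0^π u² dx = 2*π + 8*π − 64/5 = -64/5 + 10*π.
  (u')² squared terms: (-6)²·∫sin(3x)² dx = 36·π/2 = 18*π;  (8)²·∫cos(2x)² dx = 64·π/2 = 32*π.
  (u')² cross terms: 2·(-6)·(8)·∫sin(3x)·cos(2x) dx = -96·(6/5) = -576/5.
  So ∫_0^π (u')² dx = 18*π + 32*π − 576/5 = -576/5 + 50*π.
||u||_{H^1}^2 = (-64/5 + 10*π) + (-576/5 + 50*π) = -128 + 60*π.


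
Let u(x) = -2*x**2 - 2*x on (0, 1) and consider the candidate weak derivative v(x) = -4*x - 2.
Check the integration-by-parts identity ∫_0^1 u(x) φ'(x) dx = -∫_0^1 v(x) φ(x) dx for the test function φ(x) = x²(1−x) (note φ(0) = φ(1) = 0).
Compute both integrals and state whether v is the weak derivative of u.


LHS = 11/30, RHS = 11/30. Yes, v = u' weakly.

u(x) = -2*x**2 - 2*x, classical derivative u'(x) = -4*x - 2.
φ(x) = x²(1−x), so φ'(x) = x*(2 - 3*x).
Note φ(0) = φ(1) = 0, so the boundary term u·φ vanishes.
LHS = ∫_0^1 u(x) φ'(x) dx = ∫_0^1 (6*x^4 + 2*x^3 - 4*x^2) dx. Term by term:
  ∫_0^1 6*x^4 dx = 6/5;  ∫_0^1 2*x^3 dx = 1/2;  ∫_0^1 -4*x^2 dx = -4/3.
Sum: 6/5 + 1/2 − 4/3 = 11/30.
So LHS = 11/30.
∫_0^1 v(x) φ(x) dx = ∫_0^1 (4*x^4 - 2*x^3 - 2*x^2) dx. Term by term:
  ∫_0^1 4*x^4 dx = 4/5;  ∫_0^1 -2*x^3 dx = -1/2;  ∫_0^1 -2*x^2 dx = -2/3.
Sum: 4/5 − 1/2 − 2/3 = -11/30.
So RHS = -∫_0^1 v(x) φ(x) dx = 11/30.
LHS = RHS, so the identity holds for this test φ.
Moreover u is smooth here and v(x) = u'(x) = -4*x - 2 pointwise, so the identity holds for every test function. Hence v is the weak derivative of u.


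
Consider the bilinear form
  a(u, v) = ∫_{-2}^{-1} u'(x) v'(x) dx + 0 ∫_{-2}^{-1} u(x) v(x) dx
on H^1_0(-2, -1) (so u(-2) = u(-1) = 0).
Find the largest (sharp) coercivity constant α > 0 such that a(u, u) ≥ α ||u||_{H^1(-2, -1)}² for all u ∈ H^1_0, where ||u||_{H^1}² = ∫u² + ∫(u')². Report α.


α = π^2/(1 + π^2)

Coercivity of a(·,·) on H^1_0(-2, -1) means a(u, u) ≥ α ||u||_{H^1}² for every u ∈ H^1_0.
The interval has length L = 1, and Poincaré/coercivity depend only on L. Here a(u, u) = ∫(u')² + (0)·∫u².
Here c = 0, so a(u,u) = ∫(u')² alone. The condition a(u,u) ≥ α||u||_{H^1}² reads (1−α)∫(u')² ≥ (α−c)∫u². Any admissible α is ≤ 1 (rapidly oscillating u have ∫u²/∫(u')² → 0), and α = 1 would force 0 ≥ (1−c)∫u², impossible since c < 1; so 1−α > 0. By the sharp Poincaré inequality on H^1_0 of an interval of length L, ∫(u')² ≥ (π/L)²∫u² with equality for the first sine mode sin(π(x−x₀)/L) (x₀ the left endpoint), so the inequality holds for all u iff (1−α)(π/L)² ≥ α − c, i.e. α ≤ ((π/L)² + c)/((π/L)² + 1) = (1 + c(L/π)²)/(1 + (L/π)²). (Direct route, valid since c ≤ 0: Poincaré gives c∫u² ≥ c(L/π)²∫(u')², so a(u,u) ≥ (1 + c(L/π)²)∫(u')², while ||u||_{H^1}² ≤ (1 + (L/π)²)∫(u')²; dividing yields the same α.) With (π/L)² = π^2 and c = 0, the largest admissible constant is α = ((π/L)² + c)/((π/L)² + 1).
Simplifying, α = π^2/(1 + π^2).


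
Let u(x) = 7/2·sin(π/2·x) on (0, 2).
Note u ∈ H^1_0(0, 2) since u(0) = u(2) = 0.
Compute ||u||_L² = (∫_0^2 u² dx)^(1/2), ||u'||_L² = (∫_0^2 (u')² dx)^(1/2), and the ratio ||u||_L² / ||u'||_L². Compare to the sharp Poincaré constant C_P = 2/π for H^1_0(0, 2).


||u||_L² / ||u'||_L² = 2/π = C_P.

u(x) = 7/2·sin(π/2·x), so u'(x) = 7*π*cos(π*x/2)/4.
Writing u(x) = A·sin(kπx/L) with A = 7/2 and k = 1, use ∫_0^L sin²(kπx/L) dx = L/2 and ∫_0^L cos²(kπx/L) dx = L/2.
u² = 49/4·sin²(π/2·x) and (u')² = 49*π^2/16·cos²(π/2·x), and each of sin², cos² integrates to L/2 = 1 over (0, 2).
∫_0^2 u² dx = 49/4, so ||u||_L² = 7/2.
∫_0^2 (u')² dx = 49*π^2/16, so ||u'||_L² = 7*π/4.
Ratio ||u||_L² / ||u'||_L² = 2/π.
Sharp Poincaré constant on H^1_0(0, 2) is C_P = L/π = 2/π, achieved by sin(π/2·x).
This is the k = 1 eigenfunction (up to amplitude), so the ratio equals the sharp Poincaré constant exactly.


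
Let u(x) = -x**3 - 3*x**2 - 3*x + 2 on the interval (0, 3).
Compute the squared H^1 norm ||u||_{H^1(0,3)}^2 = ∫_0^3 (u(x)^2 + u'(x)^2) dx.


||u||_{H^1}^2 = 267843/70

The H^1 norm (squared) on an interval (0, L) is
  ||u||_{H^1}^2 = ∫_0^L u(x)^2 dx + ∫_0^L u'(x)^2 dx.
Compute u'(x) = -3*x**2 - 6*x - 3.
Then u(x)^2 = x**6 + 6*x**5 + 15*x**4 + 14*x**3 - 3*x**2 - 12*x + 4 and u'(x)^2 = 9*x**4 + 36*x**3 + 54*x**2 + 36*x + 9.
Integrate each monomial from 0 to 3 using ∫_0^3 c·x^n dx = c·3^(n+1)/(n+1):
  ∫_0^3 u(x)^2 dx = ∫_0^3 (x^6 + 6*x^5 + 15*x^4 + 14*x^3 - 3*x^2 - 12*x + 4) dx. Term by term:
    ∫_0^3 x^6 dx = 2187/7;  ∫_0^3 6*x^5 dx = 729;  ∫_0^3 15*x^4 dx = 729;
    ∫_0^3 14*x^3 dx = 567/2;  ∫_0^3 -3*x^2 dx = -27;  ∫_0^3 -12*x dx = -54;
    ∫_0^3 4 dx = 12.
  Sum: 2187/7 + 729 + 729 + 567/2 − 27 − 54 + 12 = 27789/14.
  ∫_0^3 u'(x)^2 dx = ∫_0^3 (9*x^4 + 36*x^3 + 54*x^2 + 36*x + 9) dx. Term by term:
    ∫_0^3 9*x^4 dx = 2187/5;  ∫_0^3 36*x^3 dx = 729;  ∫_0^3 54*x^2 dx = 486;
    ∫_0^3 36*x dx = 162;  ∫_0^3 9 dx = 27.
  Sum: 2187/5 + 729 + 486 + 162 + 27 = 9207/5.
Adding: ||u||_{H^1}^2 = 27789/14 + 9207/5 = 267843/70.


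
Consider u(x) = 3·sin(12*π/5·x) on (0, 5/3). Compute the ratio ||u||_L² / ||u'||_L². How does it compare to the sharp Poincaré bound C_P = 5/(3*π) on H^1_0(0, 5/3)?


||u||_L² / ||u'||_L² = 5/(12*π) < C_P = 5/(3*π).

u(x) = 3·sin(12*π/5·x), so u'(x) = 36*π*cos(12*π*x/5)/5.
Writing u(x) = A·sin(kπx/L) with A = 3 and k = 4, use ∫_0^L sin²(kπx/L) dx = L/2 and ∫_0^L cos²(kπx/L) dx = L/2.
u² = 9·sin²(12*π/5·x) and (u')² = 1296*π^2/25·cos²(12*π/5·x), and each of sin², cos² integrates to L/2 = 5/6 over (0, 5/3).
∫_0^5/3 u² dx = 15/2, so ||u||_L² = sqrt(30)/2.
∫_0^5/3 (u')² dx = 216*π^2/5, so ||u'||_L² = 6*sqrt(30)*π/5.
Ratio ||u||_L² / ||u'||_L² = 5/(12*π).
Sharp Poincaré constant on H^1_0(0, 5/3) is C_P = L/π = 5/(3*π), achieved by sin(3*π/5·x).
This is the k = 4 harmonic; the ratio L/(kπ) is strictly less than C_P = L/π, consistent with the sharp inequality ||u||_L² ≤ C_P ||u'||_L².


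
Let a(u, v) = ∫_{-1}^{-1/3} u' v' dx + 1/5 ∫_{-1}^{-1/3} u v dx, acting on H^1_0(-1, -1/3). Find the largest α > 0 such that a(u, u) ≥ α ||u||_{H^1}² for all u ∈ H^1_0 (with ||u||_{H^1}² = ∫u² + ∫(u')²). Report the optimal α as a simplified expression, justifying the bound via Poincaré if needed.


α = (4 + 45*π^2)/(5*(4 + 9*π^2))

Coercivity of a(·,·) on H^1_0(-1, -1/3) means a(u, u) ≥ α ||u||_{H^1}² for every u ∈ H^1_0.
The interval has length L = 2/3, and Poincaré/coercivity depend only on L. Here a(u, u) = ∫(u')² + (1/5)·∫u².
Here 0 < c = 1/5 < 1. The condition a(u,u) ≥ α||u||_{H^1}² reads (1−α)∫(u')² ≥ (α−c)∫u². Any admissible α is ≤ 1 (rapidly oscillating u have ∫u²/∫(u')² → 0), and α = 1 would force 0 ≥ (1−c)∫u², impossible since c < 1; so 1−α > 0. By the sharp Poincaré inequality on H^1_0 of an interval of length L, ∫(u')² ≥ (π/L)²∫u² with equality for the first sine mode sin(π(x−x₀)/L) (x₀ the left endpoint), so the inequality holds for all u iff (1−α)(π/L)² ≥ α − c, i.e. α ≤ ((π/L)² + c)/((π/L)² + 1) = (1 + c(L/π)²)/(1 + (L/π)²). With (π/L)² = 9*π^2/4 and c = 1/5, the largest admissible constant is α = ((π/L)² + c)/((π/L)² + 1).
Simplifying, α = (4 + 45*π^2)/(5*(4 + 9*π^2)).


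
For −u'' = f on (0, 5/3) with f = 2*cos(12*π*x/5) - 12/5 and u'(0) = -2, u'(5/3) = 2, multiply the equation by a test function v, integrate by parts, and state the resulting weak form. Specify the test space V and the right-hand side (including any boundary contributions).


V = H^1(0, 5/3) (v unrestricted at boundary; u is determined up to an additive constant); weak form: ∫_0^5/3 u'v' dx = ∫_0^5/3 (2*cos(12*π*x/5) - 12/5) v dx + 2·v(5/3) + 2·v(0) for all v ∈ V.

Multiply both sides by a test function v and integrate from 0 to 5/3:
  ∫_0^5/3 −u''(x) v(x) dx = ∫_0^5/3 f(x) v(x) dx.
Integrate the LHS by parts once:
  ∫_0^5/3 −u'' v dx = −[u'(x) v(x)]_0^5/3 + ∫_0^5/3 u'(x) v'(x) dx.
Thus ∫_0^5/3 u'(x) v'(x) dx = ∫_0^5/3 f(x) v(x) dx + [u'(x) v(x)]_0^5/3.
Choose V so that boundary terms are either known or forced to vanish.
u has inhomogeneous Neumann u'(0) = -2, u'(5/3) = 2. [u' v]_0^5/3 = (2)·v(5/3) − (-2)·v(0) = 2·v(5/3) + 2·v(0). Take V = H^1(0, 5/3); boundary term becomes part of RHS.
Weak formulation: find u (satisfying any essential BC) such that ∫_0^5/3 u'(x) v'(x) dx = ∫_0^5/3 f v dx + 2·v(5/3) + 2·v(0) for all v ∈ V (Neumann data are natural BCs: they enter the RHS as boundary terms).
Substituting f(x) = 2*cos(12*π*x/5) - 12/5, the right-hand side is ∫_0^5/3 (2*cos(12*π*x/5) - 12/5) v dx + 2·v(5/3) + 2·v(0).
Compatibility check (pure Neumann): taking v ≡ 1 ∈ V gives 0 = ∫_0^5/3 f dx + (2) − (-2), i.e. ∫_0^5/3 f dx must equal u'(0) − u'(5/3) = -4. Indeed ∫_0^5/3 (2*cos(12*π*x/5) - 12/5) dx = -4, so the data are compatible. The solution is then unique only up to an additive constant (fix it e.g. by requiring ∫_0^5/3 u dx = 0).
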